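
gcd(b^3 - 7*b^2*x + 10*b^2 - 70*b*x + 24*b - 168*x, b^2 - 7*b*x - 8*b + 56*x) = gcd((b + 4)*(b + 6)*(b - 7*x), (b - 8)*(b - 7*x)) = -b + 7*x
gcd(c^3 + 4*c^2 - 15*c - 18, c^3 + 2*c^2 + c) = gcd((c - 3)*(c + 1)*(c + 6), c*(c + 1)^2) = c + 1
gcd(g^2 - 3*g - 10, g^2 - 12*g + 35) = g - 5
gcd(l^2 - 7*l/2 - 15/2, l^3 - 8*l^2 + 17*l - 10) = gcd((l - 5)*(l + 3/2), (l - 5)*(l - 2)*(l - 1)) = l - 5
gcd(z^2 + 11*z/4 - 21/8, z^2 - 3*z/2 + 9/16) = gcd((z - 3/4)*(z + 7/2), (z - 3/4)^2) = z - 3/4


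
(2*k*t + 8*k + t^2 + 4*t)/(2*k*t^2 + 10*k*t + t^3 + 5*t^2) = (t + 4)/(t*(t + 5))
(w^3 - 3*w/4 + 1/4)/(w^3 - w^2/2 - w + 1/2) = (w - 1/2)/(w - 1)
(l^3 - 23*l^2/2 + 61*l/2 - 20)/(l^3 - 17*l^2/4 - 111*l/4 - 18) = 2*(2*l^2 - 7*l + 5)/(4*l^2 + 15*l + 9)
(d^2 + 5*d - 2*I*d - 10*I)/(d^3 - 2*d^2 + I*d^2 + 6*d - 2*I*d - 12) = (d + 5)/(d^2 + d*(-2 + 3*I) - 6*I)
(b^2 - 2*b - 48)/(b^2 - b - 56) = (b + 6)/(b + 7)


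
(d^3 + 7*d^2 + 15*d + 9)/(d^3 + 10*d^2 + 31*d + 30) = (d^2 + 4*d + 3)/(d^2 + 7*d + 10)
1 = 1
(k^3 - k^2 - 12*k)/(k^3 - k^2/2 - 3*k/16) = 16*(-k^2 + k + 12)/(-16*k^2 + 8*k + 3)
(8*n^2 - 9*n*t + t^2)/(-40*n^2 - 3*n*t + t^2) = (-n + t)/(5*n + t)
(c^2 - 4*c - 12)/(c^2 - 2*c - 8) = (c - 6)/(c - 4)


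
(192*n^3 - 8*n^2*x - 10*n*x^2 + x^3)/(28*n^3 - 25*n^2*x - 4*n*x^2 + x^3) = (48*n^2 - 14*n*x + x^2)/(7*n^2 - 8*n*x + x^2)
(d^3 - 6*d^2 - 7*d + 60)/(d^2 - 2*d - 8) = (d^2 - 2*d - 15)/(d + 2)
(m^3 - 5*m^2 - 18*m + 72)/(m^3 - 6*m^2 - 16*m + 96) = (m - 3)/(m - 4)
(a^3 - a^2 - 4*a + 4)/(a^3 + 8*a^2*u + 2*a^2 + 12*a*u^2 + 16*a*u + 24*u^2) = (a^2 - 3*a + 2)/(a^2 + 8*a*u + 12*u^2)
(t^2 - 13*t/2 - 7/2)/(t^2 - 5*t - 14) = (t + 1/2)/(t + 2)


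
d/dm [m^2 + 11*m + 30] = 2*m + 11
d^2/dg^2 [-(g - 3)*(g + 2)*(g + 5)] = -6*g - 8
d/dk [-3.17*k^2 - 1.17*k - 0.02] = -6.34*k - 1.17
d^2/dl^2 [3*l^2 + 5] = 6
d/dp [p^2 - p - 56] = 2*p - 1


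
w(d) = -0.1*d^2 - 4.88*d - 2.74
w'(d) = -0.2*d - 4.88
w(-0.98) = 1.95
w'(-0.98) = -4.68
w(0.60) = -5.70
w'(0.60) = -5.00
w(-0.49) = -0.37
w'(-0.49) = -4.78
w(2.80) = -17.19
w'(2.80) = -5.44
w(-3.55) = 13.32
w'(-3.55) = -4.17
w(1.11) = -8.28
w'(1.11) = -5.10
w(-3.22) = 11.94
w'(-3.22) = -4.24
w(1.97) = -12.74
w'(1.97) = -5.27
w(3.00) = -18.28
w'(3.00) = -5.48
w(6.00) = -35.62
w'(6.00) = -6.08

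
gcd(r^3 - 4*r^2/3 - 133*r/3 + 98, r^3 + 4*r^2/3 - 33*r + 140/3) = r + 7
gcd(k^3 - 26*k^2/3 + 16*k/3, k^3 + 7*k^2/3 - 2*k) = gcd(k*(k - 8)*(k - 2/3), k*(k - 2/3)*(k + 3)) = k^2 - 2*k/3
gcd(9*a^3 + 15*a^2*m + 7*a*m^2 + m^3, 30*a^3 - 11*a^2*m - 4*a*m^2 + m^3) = 3*a + m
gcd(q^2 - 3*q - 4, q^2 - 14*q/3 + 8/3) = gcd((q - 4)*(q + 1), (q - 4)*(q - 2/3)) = q - 4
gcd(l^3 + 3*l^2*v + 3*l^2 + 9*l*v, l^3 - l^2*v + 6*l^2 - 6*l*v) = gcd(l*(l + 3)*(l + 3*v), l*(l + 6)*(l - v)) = l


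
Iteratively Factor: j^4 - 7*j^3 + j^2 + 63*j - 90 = (j - 5)*(j^3 - 2*j^2 - 9*j + 18) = (j - 5)*(j - 2)*(j^2 - 9) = (j - 5)*(j - 3)*(j - 2)*(j + 3)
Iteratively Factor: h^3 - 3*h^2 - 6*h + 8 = (h - 4)*(h^2 + h - 2) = (h - 4)*(h + 2)*(h - 1)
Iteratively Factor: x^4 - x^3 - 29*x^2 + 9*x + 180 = (x + 3)*(x^3 - 4*x^2 - 17*x + 60) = (x - 5)*(x + 3)*(x^2 + x - 12) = (x - 5)*(x + 3)*(x + 4)*(x - 3)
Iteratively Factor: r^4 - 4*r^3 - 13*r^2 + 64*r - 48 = (r - 4)*(r^3 - 13*r + 12) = (r - 4)*(r + 4)*(r^2 - 4*r + 3) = (r - 4)*(r - 3)*(r + 4)*(r - 1)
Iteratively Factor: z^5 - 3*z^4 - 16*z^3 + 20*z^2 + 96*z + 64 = (z + 1)*(z^4 - 4*z^3 - 12*z^2 + 32*z + 64) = (z + 1)*(z + 2)*(z^3 - 6*z^2 + 32) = (z + 1)*(z + 2)^2*(z^2 - 8*z + 16) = (z - 4)*(z + 1)*(z + 2)^2*(z - 4)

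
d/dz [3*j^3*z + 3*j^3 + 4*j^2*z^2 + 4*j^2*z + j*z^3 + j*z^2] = j*(3*j^2 + 8*j*z + 4*j + 3*z^2 + 2*z)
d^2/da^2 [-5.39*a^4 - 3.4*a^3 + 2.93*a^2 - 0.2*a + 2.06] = -64.68*a^2 - 20.4*a + 5.86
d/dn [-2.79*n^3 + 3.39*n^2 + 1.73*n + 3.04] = -8.37*n^2 + 6.78*n + 1.73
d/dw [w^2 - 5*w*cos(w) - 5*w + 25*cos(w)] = 5*w*sin(w) + 2*w - 25*sin(w) - 5*cos(w) - 5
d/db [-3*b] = -3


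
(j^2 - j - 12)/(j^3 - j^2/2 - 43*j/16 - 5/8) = 16*(-j^2 + j + 12)/(-16*j^3 + 8*j^2 + 43*j + 10)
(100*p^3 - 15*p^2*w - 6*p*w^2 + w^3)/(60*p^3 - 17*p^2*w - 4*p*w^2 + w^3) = (5*p - w)/(3*p - w)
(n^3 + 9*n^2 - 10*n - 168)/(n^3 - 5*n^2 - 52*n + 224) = (n + 6)/(n - 8)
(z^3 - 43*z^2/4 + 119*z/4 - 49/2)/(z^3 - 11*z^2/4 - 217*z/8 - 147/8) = 2*(4*z^2 - 15*z + 14)/(8*z^2 + 34*z + 21)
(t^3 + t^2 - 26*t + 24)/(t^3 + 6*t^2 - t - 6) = (t - 4)/(t + 1)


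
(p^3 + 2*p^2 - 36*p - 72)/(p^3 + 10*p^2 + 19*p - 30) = (p^2 - 4*p - 12)/(p^2 + 4*p - 5)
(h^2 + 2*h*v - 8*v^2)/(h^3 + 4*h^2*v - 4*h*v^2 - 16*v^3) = 1/(h + 2*v)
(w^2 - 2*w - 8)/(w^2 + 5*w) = (w^2 - 2*w - 8)/(w*(w + 5))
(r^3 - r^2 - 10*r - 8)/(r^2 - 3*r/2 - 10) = 2*(r^2 + 3*r + 2)/(2*r + 5)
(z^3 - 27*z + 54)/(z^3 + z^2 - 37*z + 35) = (z^3 - 27*z + 54)/(z^3 + z^2 - 37*z + 35)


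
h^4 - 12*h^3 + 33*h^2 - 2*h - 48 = (h - 8)*(h - 3)*(h - 2)*(h + 1)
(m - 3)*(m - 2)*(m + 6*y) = m^3 + 6*m^2*y - 5*m^2 - 30*m*y + 6*m + 36*y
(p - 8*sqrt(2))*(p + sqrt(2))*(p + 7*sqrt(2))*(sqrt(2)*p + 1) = sqrt(2)*p^4 + p^3 - 114*sqrt(2)*p^2 - 338*p - 112*sqrt(2)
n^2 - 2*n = n*(n - 2)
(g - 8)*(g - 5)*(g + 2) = g^3 - 11*g^2 + 14*g + 80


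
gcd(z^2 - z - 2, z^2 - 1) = z + 1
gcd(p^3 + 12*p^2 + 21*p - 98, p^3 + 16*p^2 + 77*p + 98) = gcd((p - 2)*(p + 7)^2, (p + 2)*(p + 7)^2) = p^2 + 14*p + 49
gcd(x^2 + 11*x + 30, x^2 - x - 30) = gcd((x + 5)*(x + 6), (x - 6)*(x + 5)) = x + 5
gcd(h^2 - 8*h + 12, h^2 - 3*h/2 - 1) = h - 2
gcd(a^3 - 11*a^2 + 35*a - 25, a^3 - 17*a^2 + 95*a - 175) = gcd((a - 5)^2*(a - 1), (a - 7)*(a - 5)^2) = a^2 - 10*a + 25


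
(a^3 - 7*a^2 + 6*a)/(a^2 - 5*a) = (a^2 - 7*a + 6)/(a - 5)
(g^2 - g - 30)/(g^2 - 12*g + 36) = (g + 5)/(g - 6)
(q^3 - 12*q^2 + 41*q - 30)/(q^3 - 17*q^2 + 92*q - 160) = (q^2 - 7*q + 6)/(q^2 - 12*q + 32)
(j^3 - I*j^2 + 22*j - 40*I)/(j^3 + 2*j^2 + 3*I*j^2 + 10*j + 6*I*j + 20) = (j - 4*I)/(j + 2)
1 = 1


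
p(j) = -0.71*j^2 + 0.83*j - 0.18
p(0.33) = 0.02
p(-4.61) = -19.10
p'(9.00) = -11.95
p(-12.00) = -112.38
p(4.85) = -12.86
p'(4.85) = -6.06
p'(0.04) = 0.77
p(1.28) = -0.28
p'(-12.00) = 17.87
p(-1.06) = -1.86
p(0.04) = -0.15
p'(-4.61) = 7.38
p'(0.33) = 0.36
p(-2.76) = -7.88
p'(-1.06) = 2.34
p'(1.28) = -0.99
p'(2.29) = -2.42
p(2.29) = -2.00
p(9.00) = -50.22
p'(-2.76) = 4.75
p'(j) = 0.83 - 1.42*j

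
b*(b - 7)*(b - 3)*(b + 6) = b^4 - 4*b^3 - 39*b^2 + 126*b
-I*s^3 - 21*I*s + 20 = (s - 5*I)*(s + 4*I)*(-I*s + 1)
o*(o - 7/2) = o^2 - 7*o/2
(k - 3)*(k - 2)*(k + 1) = k^3 - 4*k^2 + k + 6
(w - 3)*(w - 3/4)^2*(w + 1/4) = w^4 - 17*w^3/4 + 63*w^2/16 - 27*w/64 - 27/64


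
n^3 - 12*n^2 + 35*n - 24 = (n - 8)*(n - 3)*(n - 1)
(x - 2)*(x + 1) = x^2 - x - 2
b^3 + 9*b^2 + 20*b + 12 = (b + 1)*(b + 2)*(b + 6)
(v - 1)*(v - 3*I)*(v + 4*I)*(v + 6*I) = v^4 - v^3 + 7*I*v^3 + 6*v^2 - 7*I*v^2 - 6*v + 72*I*v - 72*I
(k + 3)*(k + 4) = k^2 + 7*k + 12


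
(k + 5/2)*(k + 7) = k^2 + 19*k/2 + 35/2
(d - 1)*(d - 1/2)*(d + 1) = d^3 - d^2/2 - d + 1/2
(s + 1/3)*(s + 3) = s^2 + 10*s/3 + 1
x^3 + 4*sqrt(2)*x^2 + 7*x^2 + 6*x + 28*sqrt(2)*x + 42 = (x + 7)*(x + sqrt(2))*(x + 3*sqrt(2))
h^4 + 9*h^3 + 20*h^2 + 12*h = h*(h + 1)*(h + 2)*(h + 6)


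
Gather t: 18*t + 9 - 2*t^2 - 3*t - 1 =-2*t^2 + 15*t + 8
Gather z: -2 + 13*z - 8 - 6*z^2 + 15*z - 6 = -6*z^2 + 28*z - 16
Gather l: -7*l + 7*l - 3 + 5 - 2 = 0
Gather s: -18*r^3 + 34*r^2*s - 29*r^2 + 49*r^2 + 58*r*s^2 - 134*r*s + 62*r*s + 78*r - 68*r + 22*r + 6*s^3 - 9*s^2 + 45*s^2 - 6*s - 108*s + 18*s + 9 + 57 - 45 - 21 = -18*r^3 + 20*r^2 + 32*r + 6*s^3 + s^2*(58*r + 36) + s*(34*r^2 - 72*r - 96)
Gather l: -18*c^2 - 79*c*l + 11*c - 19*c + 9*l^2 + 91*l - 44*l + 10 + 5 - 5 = -18*c^2 - 8*c + 9*l^2 + l*(47 - 79*c) + 10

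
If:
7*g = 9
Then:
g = 9/7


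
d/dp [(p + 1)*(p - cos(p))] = p + (p + 1)*(sin(p) + 1) - cos(p)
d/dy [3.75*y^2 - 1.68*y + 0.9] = 7.5*y - 1.68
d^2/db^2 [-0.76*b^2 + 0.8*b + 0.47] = -1.52000000000000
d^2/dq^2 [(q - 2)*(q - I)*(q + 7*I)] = 6*q - 4 + 12*I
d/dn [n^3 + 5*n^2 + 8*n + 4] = 3*n^2 + 10*n + 8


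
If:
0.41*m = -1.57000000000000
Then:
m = -3.83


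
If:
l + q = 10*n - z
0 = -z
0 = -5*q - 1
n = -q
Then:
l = 11/5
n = 1/5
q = -1/5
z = 0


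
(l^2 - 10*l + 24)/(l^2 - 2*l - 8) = (l - 6)/(l + 2)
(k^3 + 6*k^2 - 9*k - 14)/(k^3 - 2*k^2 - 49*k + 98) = (k + 1)/(k - 7)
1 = 1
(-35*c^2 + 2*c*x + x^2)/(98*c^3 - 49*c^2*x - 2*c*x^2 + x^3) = (-5*c + x)/(14*c^2 - 9*c*x + x^2)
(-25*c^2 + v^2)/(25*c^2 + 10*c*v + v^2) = (-5*c + v)/(5*c + v)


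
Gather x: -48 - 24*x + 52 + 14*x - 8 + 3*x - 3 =-7*x - 7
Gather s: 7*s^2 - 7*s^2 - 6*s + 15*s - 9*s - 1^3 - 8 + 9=0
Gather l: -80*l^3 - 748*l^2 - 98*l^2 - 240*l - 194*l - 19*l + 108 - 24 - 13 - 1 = -80*l^3 - 846*l^2 - 453*l + 70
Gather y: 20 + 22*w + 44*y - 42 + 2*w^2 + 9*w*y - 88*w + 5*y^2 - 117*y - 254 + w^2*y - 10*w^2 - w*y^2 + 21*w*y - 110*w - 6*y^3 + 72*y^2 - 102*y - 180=-8*w^2 - 176*w - 6*y^3 + y^2*(77 - w) + y*(w^2 + 30*w - 175) - 456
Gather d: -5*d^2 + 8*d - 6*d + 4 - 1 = -5*d^2 + 2*d + 3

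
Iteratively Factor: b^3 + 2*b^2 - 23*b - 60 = (b - 5)*(b^2 + 7*b + 12) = (b - 5)*(b + 3)*(b + 4)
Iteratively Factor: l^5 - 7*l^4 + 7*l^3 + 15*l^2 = (l)*(l^4 - 7*l^3 + 7*l^2 + 15*l) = l*(l - 3)*(l^3 - 4*l^2 - 5*l) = l*(l - 3)*(l + 1)*(l^2 - 5*l) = l^2*(l - 3)*(l + 1)*(l - 5)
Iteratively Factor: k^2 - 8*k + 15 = (k - 5)*(k - 3)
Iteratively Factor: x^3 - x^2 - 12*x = (x - 4)*(x^2 + 3*x) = (x - 4)*(x + 3)*(x)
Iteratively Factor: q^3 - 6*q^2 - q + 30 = (q + 2)*(q^2 - 8*q + 15) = (q - 3)*(q + 2)*(q - 5)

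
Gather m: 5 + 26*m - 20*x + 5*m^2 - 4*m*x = 5*m^2 + m*(26 - 4*x) - 20*x + 5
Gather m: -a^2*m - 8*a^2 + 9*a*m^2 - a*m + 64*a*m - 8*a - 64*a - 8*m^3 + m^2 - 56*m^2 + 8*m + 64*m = -8*a^2 - 72*a - 8*m^3 + m^2*(9*a - 55) + m*(-a^2 + 63*a + 72)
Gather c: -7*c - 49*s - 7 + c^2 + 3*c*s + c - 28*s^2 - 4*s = c^2 + c*(3*s - 6) - 28*s^2 - 53*s - 7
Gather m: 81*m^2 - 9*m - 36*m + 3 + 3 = 81*m^2 - 45*m + 6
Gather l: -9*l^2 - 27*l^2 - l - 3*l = -36*l^2 - 4*l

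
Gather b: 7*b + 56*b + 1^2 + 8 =63*b + 9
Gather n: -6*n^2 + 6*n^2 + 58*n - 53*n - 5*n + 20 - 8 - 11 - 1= 0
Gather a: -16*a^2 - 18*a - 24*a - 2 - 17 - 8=-16*a^2 - 42*a - 27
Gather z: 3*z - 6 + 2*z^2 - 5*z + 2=2*z^2 - 2*z - 4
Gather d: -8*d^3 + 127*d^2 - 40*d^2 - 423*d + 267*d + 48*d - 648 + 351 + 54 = -8*d^3 + 87*d^2 - 108*d - 243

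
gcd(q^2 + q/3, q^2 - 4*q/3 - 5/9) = q + 1/3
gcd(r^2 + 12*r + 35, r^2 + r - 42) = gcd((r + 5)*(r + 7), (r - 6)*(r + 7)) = r + 7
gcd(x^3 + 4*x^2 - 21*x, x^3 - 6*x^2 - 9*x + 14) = 1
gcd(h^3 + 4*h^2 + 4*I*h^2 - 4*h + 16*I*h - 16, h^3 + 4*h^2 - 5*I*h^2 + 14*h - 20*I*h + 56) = h^2 + h*(4 + 2*I) + 8*I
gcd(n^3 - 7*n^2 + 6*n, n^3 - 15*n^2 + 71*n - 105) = 1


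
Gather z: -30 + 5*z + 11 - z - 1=4*z - 20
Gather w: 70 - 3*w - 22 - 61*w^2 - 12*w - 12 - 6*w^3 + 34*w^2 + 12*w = -6*w^3 - 27*w^2 - 3*w + 36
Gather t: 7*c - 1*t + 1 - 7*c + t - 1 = 0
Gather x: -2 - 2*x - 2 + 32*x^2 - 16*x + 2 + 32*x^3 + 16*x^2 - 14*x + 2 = 32*x^3 + 48*x^2 - 32*x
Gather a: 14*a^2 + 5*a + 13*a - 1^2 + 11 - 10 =14*a^2 + 18*a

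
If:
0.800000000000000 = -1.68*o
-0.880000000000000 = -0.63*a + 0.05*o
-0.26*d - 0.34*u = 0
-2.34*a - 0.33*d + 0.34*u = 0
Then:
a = 1.36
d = -5.39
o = -0.48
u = 4.12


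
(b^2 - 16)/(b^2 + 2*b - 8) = (b - 4)/(b - 2)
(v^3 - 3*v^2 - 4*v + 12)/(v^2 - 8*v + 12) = (v^2 - v - 6)/(v - 6)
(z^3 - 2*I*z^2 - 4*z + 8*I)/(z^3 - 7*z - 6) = (z^2 - 2*z*(1 + I) + 4*I)/(z^2 - 2*z - 3)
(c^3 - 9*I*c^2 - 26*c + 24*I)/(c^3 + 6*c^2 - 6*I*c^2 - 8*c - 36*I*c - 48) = (c - 3*I)/(c + 6)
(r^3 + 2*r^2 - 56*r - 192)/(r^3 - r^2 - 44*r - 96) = (r + 6)/(r + 3)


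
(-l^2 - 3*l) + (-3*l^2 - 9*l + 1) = -4*l^2 - 12*l + 1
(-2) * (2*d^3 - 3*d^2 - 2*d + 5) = -4*d^3 + 6*d^2 + 4*d - 10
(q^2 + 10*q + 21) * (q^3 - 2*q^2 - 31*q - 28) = q^5 + 8*q^4 - 30*q^3 - 380*q^2 - 931*q - 588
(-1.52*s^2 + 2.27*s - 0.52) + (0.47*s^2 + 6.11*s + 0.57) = -1.05*s^2 + 8.38*s + 0.0499999999999999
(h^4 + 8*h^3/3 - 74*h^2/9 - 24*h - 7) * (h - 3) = h^5 - h^4/3 - 146*h^3/9 + 2*h^2/3 + 65*h + 21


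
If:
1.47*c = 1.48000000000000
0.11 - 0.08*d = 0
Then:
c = 1.01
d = 1.38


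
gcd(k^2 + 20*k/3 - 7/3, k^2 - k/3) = k - 1/3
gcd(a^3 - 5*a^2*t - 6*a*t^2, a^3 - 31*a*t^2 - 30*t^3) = -a^2 + 5*a*t + 6*t^2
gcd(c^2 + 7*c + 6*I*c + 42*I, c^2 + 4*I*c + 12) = c + 6*I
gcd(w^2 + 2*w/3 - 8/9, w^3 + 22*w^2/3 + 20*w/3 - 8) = w - 2/3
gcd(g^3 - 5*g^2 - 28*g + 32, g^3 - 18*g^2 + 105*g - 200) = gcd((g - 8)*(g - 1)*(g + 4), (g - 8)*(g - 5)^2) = g - 8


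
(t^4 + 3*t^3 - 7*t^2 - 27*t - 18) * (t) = t^5 + 3*t^4 - 7*t^3 - 27*t^2 - 18*t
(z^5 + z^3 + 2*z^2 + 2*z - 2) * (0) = 0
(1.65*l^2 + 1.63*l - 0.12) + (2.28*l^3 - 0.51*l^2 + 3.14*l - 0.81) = 2.28*l^3 + 1.14*l^2 + 4.77*l - 0.93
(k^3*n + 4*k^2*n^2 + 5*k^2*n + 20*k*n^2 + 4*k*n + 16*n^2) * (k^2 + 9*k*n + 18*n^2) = k^5*n + 13*k^4*n^2 + 5*k^4*n + 54*k^3*n^3 + 65*k^3*n^2 + 4*k^3*n + 72*k^2*n^4 + 270*k^2*n^3 + 52*k^2*n^2 + 360*k*n^4 + 216*k*n^3 + 288*n^4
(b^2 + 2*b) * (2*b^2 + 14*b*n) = 2*b^4 + 14*b^3*n + 4*b^3 + 28*b^2*n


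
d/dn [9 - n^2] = -2*n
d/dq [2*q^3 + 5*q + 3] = 6*q^2 + 5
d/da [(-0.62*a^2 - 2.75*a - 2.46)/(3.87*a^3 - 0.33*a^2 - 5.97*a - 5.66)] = (2.3994*a^4 + 21.285*a^3 + 31.3545*a^2 + 5.3948*a + 0.878800000000002)/(14.9769*a^6 - 2.5542*a^5 - 46.0989*a^4 - 39.8682*a^3 + 39.3765*a^2 + 67.5804*a + 32.0356)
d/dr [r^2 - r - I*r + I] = 2*r - 1 - I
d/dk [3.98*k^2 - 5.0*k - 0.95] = 7.96*k - 5.0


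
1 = 1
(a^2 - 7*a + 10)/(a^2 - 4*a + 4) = (a - 5)/(a - 2)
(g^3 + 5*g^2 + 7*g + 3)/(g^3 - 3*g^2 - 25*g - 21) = (g + 1)/(g - 7)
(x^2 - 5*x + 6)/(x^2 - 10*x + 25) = (x^2 - 5*x + 6)/(x^2 - 10*x + 25)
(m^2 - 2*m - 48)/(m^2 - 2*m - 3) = (-m^2 + 2*m + 48)/(-m^2 + 2*m + 3)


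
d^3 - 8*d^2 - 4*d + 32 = (d - 8)*(d - 2)*(d + 2)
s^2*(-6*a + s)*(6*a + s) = -36*a^2*s^2 + s^4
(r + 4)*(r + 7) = r^2 + 11*r + 28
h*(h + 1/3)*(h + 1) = h^3 + 4*h^2/3 + h/3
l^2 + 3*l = l*(l + 3)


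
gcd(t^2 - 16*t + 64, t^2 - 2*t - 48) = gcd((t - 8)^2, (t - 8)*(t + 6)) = t - 8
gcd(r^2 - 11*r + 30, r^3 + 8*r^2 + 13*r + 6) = 1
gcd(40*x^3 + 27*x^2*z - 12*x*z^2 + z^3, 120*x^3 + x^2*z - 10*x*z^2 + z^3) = 40*x^2 - 13*x*z + z^2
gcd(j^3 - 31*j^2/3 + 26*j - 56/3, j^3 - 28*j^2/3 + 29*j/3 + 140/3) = j - 7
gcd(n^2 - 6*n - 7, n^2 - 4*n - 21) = n - 7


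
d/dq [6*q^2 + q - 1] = 12*q + 1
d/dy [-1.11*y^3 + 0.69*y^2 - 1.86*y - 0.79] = -3.33*y^2 + 1.38*y - 1.86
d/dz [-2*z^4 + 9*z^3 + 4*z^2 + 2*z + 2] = -8*z^3 + 27*z^2 + 8*z + 2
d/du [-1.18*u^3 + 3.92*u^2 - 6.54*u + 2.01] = -3.54*u^2 + 7.84*u - 6.54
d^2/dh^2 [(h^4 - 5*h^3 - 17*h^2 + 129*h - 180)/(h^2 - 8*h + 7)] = 2*(h^6 - 24*h^5 + 213*h^4 - 740*h^3 + 951*h^2 + 876*h - 3869)/(h^6 - 24*h^5 + 213*h^4 - 848*h^3 + 1491*h^2 - 1176*h + 343)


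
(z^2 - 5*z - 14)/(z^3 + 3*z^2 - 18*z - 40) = (z - 7)/(z^2 + z - 20)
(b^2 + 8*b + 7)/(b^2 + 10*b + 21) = (b + 1)/(b + 3)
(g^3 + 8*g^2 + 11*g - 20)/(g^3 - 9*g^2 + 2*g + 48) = (g^3 + 8*g^2 + 11*g - 20)/(g^3 - 9*g^2 + 2*g + 48)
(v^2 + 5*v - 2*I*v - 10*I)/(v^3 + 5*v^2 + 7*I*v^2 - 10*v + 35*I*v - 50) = (v - 2*I)/(v^2 + 7*I*v - 10)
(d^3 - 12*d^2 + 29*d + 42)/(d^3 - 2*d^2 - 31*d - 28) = (d - 6)/(d + 4)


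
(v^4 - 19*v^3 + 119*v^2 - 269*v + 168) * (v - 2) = v^5 - 21*v^4 + 157*v^3 - 507*v^2 + 706*v - 336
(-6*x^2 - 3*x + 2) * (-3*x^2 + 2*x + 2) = 18*x^4 - 3*x^3 - 24*x^2 - 2*x + 4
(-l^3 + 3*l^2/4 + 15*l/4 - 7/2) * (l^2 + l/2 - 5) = -l^5 + l^4/4 + 73*l^3/8 - 43*l^2/8 - 41*l/2 + 35/2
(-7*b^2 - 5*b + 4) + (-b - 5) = -7*b^2 - 6*b - 1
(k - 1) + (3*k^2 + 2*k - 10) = 3*k^2 + 3*k - 11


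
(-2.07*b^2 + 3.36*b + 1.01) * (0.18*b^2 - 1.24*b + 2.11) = -0.3726*b^4 + 3.1716*b^3 - 8.3523*b^2 + 5.8372*b + 2.1311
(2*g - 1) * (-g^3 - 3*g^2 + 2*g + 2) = -2*g^4 - 5*g^3 + 7*g^2 + 2*g - 2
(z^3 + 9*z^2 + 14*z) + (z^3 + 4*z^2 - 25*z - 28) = 2*z^3 + 13*z^2 - 11*z - 28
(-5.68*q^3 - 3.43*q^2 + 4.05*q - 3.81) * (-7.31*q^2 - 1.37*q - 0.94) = 41.5208*q^5 + 32.8549*q^4 - 19.5672*q^3 + 25.5268*q^2 + 1.4127*q + 3.5814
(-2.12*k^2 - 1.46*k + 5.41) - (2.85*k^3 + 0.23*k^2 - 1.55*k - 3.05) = -2.85*k^3 - 2.35*k^2 + 0.0900000000000001*k + 8.46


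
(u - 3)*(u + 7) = u^2 + 4*u - 21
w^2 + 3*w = w*(w + 3)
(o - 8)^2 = o^2 - 16*o + 64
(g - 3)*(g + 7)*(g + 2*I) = g^3 + 4*g^2 + 2*I*g^2 - 21*g + 8*I*g - 42*I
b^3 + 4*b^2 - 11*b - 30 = (b - 3)*(b + 2)*(b + 5)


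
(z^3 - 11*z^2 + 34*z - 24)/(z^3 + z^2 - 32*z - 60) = (z^2 - 5*z + 4)/(z^2 + 7*z + 10)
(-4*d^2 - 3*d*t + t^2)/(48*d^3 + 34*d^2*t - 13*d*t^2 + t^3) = (-4*d + t)/(48*d^2 - 14*d*t + t^2)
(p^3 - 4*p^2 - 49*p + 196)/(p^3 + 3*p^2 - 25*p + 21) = (p^2 - 11*p + 28)/(p^2 - 4*p + 3)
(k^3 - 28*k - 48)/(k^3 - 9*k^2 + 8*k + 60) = (k + 4)/(k - 5)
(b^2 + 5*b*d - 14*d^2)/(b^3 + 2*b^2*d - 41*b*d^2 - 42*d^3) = (b - 2*d)/(b^2 - 5*b*d - 6*d^2)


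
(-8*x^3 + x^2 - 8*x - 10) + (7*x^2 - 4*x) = -8*x^3 + 8*x^2 - 12*x - 10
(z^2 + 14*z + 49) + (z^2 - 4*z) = 2*z^2 + 10*z + 49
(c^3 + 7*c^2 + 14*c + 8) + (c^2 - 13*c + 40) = c^3 + 8*c^2 + c + 48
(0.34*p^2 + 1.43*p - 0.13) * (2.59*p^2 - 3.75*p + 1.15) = 0.8806*p^4 + 2.4287*p^3 - 5.3082*p^2 + 2.132*p - 0.1495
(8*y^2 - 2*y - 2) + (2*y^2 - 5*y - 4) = 10*y^2 - 7*y - 6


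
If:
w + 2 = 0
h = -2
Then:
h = -2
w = -2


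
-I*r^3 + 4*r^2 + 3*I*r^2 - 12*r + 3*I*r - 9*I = (r - 3)*(r + 3*I)*(-I*r + 1)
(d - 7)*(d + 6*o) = d^2 + 6*d*o - 7*d - 42*o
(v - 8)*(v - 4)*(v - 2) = v^3 - 14*v^2 + 56*v - 64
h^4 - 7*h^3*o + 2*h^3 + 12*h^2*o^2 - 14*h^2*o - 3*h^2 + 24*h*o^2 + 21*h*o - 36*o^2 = (h - 1)*(h + 3)*(h - 4*o)*(h - 3*o)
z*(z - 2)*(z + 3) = z^3 + z^2 - 6*z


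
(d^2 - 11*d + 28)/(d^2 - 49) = (d - 4)/(d + 7)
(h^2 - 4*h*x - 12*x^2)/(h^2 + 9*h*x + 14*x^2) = (h - 6*x)/(h + 7*x)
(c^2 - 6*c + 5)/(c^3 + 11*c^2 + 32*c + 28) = (c^2 - 6*c + 5)/(c^3 + 11*c^2 + 32*c + 28)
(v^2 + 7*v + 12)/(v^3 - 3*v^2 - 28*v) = (v + 3)/(v*(v - 7))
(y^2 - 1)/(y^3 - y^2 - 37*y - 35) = (y - 1)/(y^2 - 2*y - 35)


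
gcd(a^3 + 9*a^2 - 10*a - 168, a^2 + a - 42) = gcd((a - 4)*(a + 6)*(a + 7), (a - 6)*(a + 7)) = a + 7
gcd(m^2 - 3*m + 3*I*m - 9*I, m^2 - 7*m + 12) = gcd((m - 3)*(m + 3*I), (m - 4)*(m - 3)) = m - 3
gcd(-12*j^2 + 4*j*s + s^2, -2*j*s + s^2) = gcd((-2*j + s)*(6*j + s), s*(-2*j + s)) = -2*j + s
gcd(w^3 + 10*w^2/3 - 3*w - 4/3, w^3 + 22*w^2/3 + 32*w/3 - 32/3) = w + 4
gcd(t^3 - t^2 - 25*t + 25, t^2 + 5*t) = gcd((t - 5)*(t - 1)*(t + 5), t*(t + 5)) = t + 5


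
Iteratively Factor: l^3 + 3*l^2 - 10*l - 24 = (l - 3)*(l^2 + 6*l + 8) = (l - 3)*(l + 4)*(l + 2)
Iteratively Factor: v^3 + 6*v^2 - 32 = (v + 4)*(v^2 + 2*v - 8) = (v - 2)*(v + 4)*(v + 4)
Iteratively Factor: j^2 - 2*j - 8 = (j + 2)*(j - 4)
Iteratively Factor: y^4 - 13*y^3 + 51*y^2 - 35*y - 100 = (y - 4)*(y^3 - 9*y^2 + 15*y + 25) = (y - 5)*(y - 4)*(y^2 - 4*y - 5) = (y - 5)^2*(y - 4)*(y + 1)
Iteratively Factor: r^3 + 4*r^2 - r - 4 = (r - 1)*(r^2 + 5*r + 4) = (r - 1)*(r + 4)*(r + 1)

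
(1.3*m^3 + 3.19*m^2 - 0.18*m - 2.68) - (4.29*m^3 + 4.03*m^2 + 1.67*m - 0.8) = -2.99*m^3 - 0.84*m^2 - 1.85*m - 1.88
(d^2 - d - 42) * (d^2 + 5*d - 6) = d^4 + 4*d^3 - 53*d^2 - 204*d + 252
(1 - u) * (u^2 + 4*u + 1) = -u^3 - 3*u^2 + 3*u + 1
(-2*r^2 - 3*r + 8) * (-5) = 10*r^2 + 15*r - 40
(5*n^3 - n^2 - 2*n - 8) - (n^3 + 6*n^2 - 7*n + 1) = 4*n^3 - 7*n^2 + 5*n - 9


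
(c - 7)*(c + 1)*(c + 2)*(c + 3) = c^4 - c^3 - 31*c^2 - 71*c - 42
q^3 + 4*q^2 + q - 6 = (q - 1)*(q + 2)*(q + 3)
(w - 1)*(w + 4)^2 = w^3 + 7*w^2 + 8*w - 16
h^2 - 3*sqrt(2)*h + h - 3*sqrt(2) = (h + 1)*(h - 3*sqrt(2))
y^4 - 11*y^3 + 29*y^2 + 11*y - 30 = (y - 6)*(y - 5)*(y - 1)*(y + 1)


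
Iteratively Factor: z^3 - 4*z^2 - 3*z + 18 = (z - 3)*(z^2 - z - 6) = (z - 3)^2*(z + 2)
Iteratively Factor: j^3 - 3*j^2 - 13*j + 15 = (j - 5)*(j^2 + 2*j - 3) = (j - 5)*(j - 1)*(j + 3)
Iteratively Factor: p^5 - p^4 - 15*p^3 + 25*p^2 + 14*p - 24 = (p - 3)*(p^4 + 2*p^3 - 9*p^2 - 2*p + 8) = (p - 3)*(p - 1)*(p^3 + 3*p^2 - 6*p - 8) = (p - 3)*(p - 2)*(p - 1)*(p^2 + 5*p + 4) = (p - 3)*(p - 2)*(p - 1)*(p + 1)*(p + 4)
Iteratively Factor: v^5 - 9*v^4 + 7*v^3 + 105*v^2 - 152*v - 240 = (v + 3)*(v^4 - 12*v^3 + 43*v^2 - 24*v - 80) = (v - 4)*(v + 3)*(v^3 - 8*v^2 + 11*v + 20) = (v - 5)*(v - 4)*(v + 3)*(v^2 - 3*v - 4) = (v - 5)*(v - 4)*(v + 1)*(v + 3)*(v - 4)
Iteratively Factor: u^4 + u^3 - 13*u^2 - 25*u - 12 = (u + 1)*(u^3 - 13*u - 12) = (u - 4)*(u + 1)*(u^2 + 4*u + 3) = (u - 4)*(u + 1)^2*(u + 3)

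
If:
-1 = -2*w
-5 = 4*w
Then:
No Solution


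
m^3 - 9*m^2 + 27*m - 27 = (m - 3)^3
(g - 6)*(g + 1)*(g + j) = g^3 + g^2*j - 5*g^2 - 5*g*j - 6*g - 6*j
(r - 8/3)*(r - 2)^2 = r^3 - 20*r^2/3 + 44*r/3 - 32/3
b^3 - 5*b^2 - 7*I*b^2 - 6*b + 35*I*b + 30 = (b - 5)*(b - 6*I)*(b - I)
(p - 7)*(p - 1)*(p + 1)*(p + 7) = p^4 - 50*p^2 + 49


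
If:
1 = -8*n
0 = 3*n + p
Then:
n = -1/8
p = 3/8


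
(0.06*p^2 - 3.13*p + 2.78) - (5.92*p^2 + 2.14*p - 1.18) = -5.86*p^2 - 5.27*p + 3.96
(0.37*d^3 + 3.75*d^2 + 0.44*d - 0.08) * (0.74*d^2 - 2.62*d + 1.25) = 0.2738*d^5 + 1.8056*d^4 - 9.0369*d^3 + 3.4755*d^2 + 0.7596*d - 0.1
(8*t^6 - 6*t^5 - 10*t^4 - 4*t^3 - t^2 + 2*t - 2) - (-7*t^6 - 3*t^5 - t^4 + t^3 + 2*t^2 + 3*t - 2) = 15*t^6 - 3*t^5 - 9*t^4 - 5*t^3 - 3*t^2 - t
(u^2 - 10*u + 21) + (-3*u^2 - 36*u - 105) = -2*u^2 - 46*u - 84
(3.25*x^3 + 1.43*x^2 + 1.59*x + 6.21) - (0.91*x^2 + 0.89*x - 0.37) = 3.25*x^3 + 0.52*x^2 + 0.7*x + 6.58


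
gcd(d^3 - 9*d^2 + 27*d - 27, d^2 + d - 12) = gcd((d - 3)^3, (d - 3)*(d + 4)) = d - 3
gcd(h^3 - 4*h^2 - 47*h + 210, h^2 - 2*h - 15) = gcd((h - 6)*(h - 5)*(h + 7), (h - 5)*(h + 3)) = h - 5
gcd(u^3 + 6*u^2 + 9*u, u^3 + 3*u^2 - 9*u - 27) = u^2 + 6*u + 9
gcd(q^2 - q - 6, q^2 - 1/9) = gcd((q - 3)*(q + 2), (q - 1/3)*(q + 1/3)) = 1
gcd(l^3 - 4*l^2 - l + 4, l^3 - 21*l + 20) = l^2 - 5*l + 4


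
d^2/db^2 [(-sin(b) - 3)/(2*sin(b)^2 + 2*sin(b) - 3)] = (4*sin(b)^5 + 44*sin(b)^4 + 64*sin(b)^3 + 18*sin(b)^2 - 81*sin(b) - 72)/(2*sin(b) - cos(2*b) - 2)^3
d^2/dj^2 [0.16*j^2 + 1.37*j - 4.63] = 0.320000000000000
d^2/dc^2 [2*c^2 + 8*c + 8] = 4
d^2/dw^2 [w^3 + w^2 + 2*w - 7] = 6*w + 2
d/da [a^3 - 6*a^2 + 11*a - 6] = 3*a^2 - 12*a + 11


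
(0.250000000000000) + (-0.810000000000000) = -0.560000000000000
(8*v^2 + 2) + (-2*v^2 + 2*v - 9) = 6*v^2 + 2*v - 7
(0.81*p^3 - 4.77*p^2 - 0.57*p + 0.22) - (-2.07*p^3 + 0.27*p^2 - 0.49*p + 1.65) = 2.88*p^3 - 5.04*p^2 - 0.08*p - 1.43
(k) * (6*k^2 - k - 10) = 6*k^3 - k^2 - 10*k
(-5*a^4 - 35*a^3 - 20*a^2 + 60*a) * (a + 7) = -5*a^5 - 70*a^4 - 265*a^3 - 80*a^2 + 420*a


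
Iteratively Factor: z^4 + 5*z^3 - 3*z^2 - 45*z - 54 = (z + 3)*(z^3 + 2*z^2 - 9*z - 18) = (z - 3)*(z + 3)*(z^2 + 5*z + 6) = (z - 3)*(z + 2)*(z + 3)*(z + 3)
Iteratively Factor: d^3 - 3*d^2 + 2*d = (d - 2)*(d^2 - d) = (d - 2)*(d - 1)*(d)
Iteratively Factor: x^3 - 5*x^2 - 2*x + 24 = (x - 4)*(x^2 - x - 6) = (x - 4)*(x + 2)*(x - 3)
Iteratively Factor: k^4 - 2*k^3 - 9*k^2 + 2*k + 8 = (k - 1)*(k^3 - k^2 - 10*k - 8) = (k - 1)*(k + 2)*(k^2 - 3*k - 4) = (k - 4)*(k - 1)*(k + 2)*(k + 1)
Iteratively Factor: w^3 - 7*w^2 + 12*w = (w - 4)*(w^2 - 3*w) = w*(w - 4)*(w - 3)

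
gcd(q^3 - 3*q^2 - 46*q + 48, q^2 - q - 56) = q - 8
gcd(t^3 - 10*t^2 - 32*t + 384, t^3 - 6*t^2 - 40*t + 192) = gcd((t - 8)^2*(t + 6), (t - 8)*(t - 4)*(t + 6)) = t^2 - 2*t - 48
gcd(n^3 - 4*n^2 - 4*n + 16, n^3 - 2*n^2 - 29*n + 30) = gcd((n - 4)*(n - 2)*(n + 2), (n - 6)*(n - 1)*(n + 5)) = 1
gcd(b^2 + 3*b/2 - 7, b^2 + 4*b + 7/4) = b + 7/2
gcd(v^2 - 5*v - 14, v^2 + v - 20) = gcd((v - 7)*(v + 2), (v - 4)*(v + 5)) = 1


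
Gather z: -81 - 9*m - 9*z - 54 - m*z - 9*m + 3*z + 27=-18*m + z*(-m - 6) - 108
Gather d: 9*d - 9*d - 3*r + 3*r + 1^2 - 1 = 0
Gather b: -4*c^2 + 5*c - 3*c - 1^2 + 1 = -4*c^2 + 2*c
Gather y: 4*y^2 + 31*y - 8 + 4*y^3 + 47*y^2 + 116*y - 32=4*y^3 + 51*y^2 + 147*y - 40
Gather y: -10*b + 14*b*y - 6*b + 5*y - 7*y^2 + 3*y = -16*b - 7*y^2 + y*(14*b + 8)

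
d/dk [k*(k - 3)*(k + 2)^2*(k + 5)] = 5*k^4 + 24*k^3 - 9*k^2 - 104*k - 60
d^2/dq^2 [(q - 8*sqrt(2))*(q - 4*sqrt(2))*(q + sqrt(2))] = 6*q - 22*sqrt(2)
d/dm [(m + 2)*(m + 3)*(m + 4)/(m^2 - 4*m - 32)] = (m^2 - 16*m - 46)/(m^2 - 16*m + 64)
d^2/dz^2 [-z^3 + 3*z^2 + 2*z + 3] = 6 - 6*z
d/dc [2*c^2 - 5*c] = 4*c - 5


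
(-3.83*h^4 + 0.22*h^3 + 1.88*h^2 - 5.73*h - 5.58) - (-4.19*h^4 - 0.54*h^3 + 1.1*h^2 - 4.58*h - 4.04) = 0.36*h^4 + 0.76*h^3 + 0.78*h^2 - 1.15*h - 1.54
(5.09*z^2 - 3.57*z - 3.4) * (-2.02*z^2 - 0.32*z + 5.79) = -10.2818*z^4 + 5.5826*z^3 + 37.4815*z^2 - 19.5823*z - 19.686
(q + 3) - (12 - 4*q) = 5*q - 9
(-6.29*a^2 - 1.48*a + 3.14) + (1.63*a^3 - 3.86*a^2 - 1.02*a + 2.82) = 1.63*a^3 - 10.15*a^2 - 2.5*a + 5.96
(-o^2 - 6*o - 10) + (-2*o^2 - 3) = -3*o^2 - 6*o - 13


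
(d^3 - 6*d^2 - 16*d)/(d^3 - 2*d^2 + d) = (d^2 - 6*d - 16)/(d^2 - 2*d + 1)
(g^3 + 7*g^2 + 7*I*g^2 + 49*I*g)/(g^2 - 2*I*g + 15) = g*(g^2 + 7*g*(1 + I) + 49*I)/(g^2 - 2*I*g + 15)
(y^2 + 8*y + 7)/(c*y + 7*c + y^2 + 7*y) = (y + 1)/(c + y)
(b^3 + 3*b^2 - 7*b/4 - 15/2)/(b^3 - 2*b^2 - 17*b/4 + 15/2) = (2*b + 5)/(2*b - 5)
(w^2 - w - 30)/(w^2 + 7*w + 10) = (w - 6)/(w + 2)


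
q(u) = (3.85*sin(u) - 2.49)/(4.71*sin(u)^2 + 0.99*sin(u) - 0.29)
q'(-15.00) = 14.64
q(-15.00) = -4.72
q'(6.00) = -160.70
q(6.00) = 17.93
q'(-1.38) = -0.69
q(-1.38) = -1.91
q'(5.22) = -2.69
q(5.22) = -2.40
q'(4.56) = 0.54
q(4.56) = -1.89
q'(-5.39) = 0.48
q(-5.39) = 0.15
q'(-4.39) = -0.10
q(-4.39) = 0.24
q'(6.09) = -39.95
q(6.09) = 10.54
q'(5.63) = -21.66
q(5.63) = -5.70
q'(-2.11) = 3.04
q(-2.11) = -2.49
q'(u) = (-9.42*sin(u)*cos(u) - 0.99*cos(u))*(3.85*sin(u) - 2.49)/(4.71*sin(u)^2 + 0.99*sin(u) - 0.29)^2 + 3.85*cos(u)/(4.71*sin(u)^2 + 0.99*sin(u) - 0.29) = (-18.1335*sin(u)^2 + 23.4558*sin(u) + 1.3486)*cos(u)/(22.1841*sin(u)^4 + 9.3258*sin(u)^3 - 1.7517*sin(u)^2 - 0.5742*sin(u) + 0.0841)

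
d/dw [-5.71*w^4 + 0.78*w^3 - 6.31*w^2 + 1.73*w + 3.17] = -22.84*w^3 + 2.34*w^2 - 12.62*w + 1.73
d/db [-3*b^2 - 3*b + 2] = -6*b - 3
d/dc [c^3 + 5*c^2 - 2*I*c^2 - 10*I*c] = 3*c^2 + c*(10 - 4*I) - 10*I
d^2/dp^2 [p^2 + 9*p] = 2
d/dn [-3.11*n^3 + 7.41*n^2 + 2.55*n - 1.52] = -9.33*n^2 + 14.82*n + 2.55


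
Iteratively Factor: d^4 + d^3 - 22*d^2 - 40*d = (d)*(d^3 + d^2 - 22*d - 40) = d*(d + 2)*(d^2 - d - 20) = d*(d + 2)*(d + 4)*(d - 5)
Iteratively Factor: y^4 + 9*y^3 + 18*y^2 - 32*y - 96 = (y + 3)*(y^3 + 6*y^2 - 32) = (y - 2)*(y + 3)*(y^2 + 8*y + 16) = (y - 2)*(y + 3)*(y + 4)*(y + 4)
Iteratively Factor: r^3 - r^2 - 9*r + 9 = (r - 3)*(r^2 + 2*r - 3) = (r - 3)*(r + 3)*(r - 1)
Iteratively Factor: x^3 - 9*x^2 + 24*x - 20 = (x - 2)*(x^2 - 7*x + 10) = (x - 5)*(x - 2)*(x - 2)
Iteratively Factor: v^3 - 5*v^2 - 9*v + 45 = (v - 5)*(v^2 - 9) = (v - 5)*(v - 3)*(v + 3)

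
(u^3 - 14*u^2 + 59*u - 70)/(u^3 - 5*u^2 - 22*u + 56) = (u - 5)/(u + 4)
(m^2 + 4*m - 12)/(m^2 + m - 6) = (m + 6)/(m + 3)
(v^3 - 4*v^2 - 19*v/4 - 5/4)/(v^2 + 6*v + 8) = (4*v^3 - 16*v^2 - 19*v - 5)/(4*(v^2 + 6*v + 8))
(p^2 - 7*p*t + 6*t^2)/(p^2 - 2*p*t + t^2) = (p - 6*t)/(p - t)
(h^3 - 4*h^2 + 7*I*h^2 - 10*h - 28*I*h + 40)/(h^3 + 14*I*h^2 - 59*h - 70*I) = (h - 4)/(h + 7*I)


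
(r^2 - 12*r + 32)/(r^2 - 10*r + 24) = (r - 8)/(r - 6)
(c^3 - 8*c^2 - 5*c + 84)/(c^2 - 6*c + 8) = (c^2 - 4*c - 21)/(c - 2)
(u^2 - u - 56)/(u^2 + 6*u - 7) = (u - 8)/(u - 1)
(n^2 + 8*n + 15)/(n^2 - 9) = (n + 5)/(n - 3)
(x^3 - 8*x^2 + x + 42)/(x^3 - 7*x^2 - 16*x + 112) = (x^2 - x - 6)/(x^2 - 16)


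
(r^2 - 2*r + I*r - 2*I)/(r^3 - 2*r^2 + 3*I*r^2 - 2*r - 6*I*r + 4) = 1/(r + 2*I)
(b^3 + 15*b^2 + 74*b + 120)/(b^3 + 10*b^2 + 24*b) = (b + 5)/b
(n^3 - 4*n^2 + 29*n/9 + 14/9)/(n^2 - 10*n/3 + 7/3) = (3*n^2 - 5*n - 2)/(3*(n - 1))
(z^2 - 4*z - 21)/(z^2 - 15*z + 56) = (z + 3)/(z - 8)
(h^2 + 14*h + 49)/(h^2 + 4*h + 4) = (h^2 + 14*h + 49)/(h^2 + 4*h + 4)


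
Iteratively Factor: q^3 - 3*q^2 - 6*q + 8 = (q - 4)*(q^2 + q - 2) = (q - 4)*(q + 2)*(q - 1)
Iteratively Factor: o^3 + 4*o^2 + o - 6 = (o + 3)*(o^2 + o - 2) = (o - 1)*(o + 3)*(o + 2)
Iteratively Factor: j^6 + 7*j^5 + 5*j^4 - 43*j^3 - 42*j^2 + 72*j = (j + 4)*(j^5 + 3*j^4 - 7*j^3 - 15*j^2 + 18*j) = (j + 3)*(j + 4)*(j^4 - 7*j^2 + 6*j) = (j - 2)*(j + 3)*(j + 4)*(j^3 + 2*j^2 - 3*j) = (j - 2)*(j + 3)^2*(j + 4)*(j^2 - j) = j*(j - 2)*(j + 3)^2*(j + 4)*(j - 1)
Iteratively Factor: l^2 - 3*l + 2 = (l - 2)*(l - 1)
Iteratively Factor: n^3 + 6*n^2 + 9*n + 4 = (n + 1)*(n^2 + 5*n + 4) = (n + 1)*(n + 4)*(n + 1)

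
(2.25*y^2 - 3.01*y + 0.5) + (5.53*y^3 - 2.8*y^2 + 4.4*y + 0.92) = 5.53*y^3 - 0.55*y^2 + 1.39*y + 1.42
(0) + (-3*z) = -3*z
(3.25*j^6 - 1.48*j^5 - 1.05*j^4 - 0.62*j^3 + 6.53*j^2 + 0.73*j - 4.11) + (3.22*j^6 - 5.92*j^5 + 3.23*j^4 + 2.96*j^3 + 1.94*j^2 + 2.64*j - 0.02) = 6.47*j^6 - 7.4*j^5 + 2.18*j^4 + 2.34*j^3 + 8.47*j^2 + 3.37*j - 4.13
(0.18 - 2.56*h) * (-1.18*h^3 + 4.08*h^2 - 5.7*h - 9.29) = 3.0208*h^4 - 10.6572*h^3 + 15.3264*h^2 + 22.7564*h - 1.6722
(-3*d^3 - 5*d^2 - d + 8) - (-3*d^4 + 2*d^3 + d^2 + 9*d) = 3*d^4 - 5*d^3 - 6*d^2 - 10*d + 8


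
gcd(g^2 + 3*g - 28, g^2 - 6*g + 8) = g - 4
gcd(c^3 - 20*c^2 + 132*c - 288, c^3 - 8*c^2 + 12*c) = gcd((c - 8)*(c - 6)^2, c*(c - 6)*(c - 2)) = c - 6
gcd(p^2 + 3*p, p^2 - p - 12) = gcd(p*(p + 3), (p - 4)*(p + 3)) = p + 3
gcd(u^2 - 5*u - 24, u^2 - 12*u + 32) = u - 8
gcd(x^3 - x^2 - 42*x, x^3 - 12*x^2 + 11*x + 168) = x - 7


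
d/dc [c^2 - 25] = 2*c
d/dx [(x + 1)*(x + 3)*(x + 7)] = 3*x^2 + 22*x + 31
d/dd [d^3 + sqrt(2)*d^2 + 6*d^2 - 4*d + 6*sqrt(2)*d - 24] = 3*d^2 + 2*sqrt(2)*d + 12*d - 4 + 6*sqrt(2)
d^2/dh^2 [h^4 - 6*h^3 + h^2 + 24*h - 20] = 12*h^2 - 36*h + 2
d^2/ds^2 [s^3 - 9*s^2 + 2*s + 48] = 6*s - 18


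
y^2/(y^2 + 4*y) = y/(y + 4)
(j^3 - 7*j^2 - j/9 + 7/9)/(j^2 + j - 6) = (j^3 - 7*j^2 - j/9 + 7/9)/(j^2 + j - 6)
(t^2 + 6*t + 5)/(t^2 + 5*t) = (t + 1)/t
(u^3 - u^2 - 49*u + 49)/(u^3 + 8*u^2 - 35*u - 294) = (u^2 - 8*u + 7)/(u^2 + u - 42)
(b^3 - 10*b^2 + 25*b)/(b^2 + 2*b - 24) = b*(b^2 - 10*b + 25)/(b^2 + 2*b - 24)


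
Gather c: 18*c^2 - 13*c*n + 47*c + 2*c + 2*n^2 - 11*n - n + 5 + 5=18*c^2 + c*(49 - 13*n) + 2*n^2 - 12*n + 10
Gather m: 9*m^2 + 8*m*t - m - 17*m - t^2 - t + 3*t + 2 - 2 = 9*m^2 + m*(8*t - 18) - t^2 + 2*t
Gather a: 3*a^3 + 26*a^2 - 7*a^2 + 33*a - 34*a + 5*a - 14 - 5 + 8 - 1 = 3*a^3 + 19*a^2 + 4*a - 12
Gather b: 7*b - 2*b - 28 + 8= 5*b - 20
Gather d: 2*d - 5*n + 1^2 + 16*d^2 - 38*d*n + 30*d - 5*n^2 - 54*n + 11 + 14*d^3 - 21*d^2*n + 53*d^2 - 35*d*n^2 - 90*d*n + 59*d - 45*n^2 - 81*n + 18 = 14*d^3 + d^2*(69 - 21*n) + d*(-35*n^2 - 128*n + 91) - 50*n^2 - 140*n + 30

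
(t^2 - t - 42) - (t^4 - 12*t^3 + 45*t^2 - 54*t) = -t^4 + 12*t^3 - 44*t^2 + 53*t - 42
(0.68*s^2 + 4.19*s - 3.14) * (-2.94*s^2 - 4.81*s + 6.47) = -1.9992*s^4 - 15.5894*s^3 - 6.5227*s^2 + 42.2127*s - 20.3158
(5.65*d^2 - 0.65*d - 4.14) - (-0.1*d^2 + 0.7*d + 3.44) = 5.75*d^2 - 1.35*d - 7.58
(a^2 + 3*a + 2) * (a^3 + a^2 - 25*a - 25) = a^5 + 4*a^4 - 20*a^3 - 98*a^2 - 125*a - 50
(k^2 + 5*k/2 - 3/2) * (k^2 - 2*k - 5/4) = k^4 + k^3/2 - 31*k^2/4 - k/8 + 15/8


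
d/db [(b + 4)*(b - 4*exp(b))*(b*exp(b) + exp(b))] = (b^3 - 8*b^2*exp(b) + 8*b^2 - 48*b*exp(b) + 14*b - 52*exp(b) + 4)*exp(b)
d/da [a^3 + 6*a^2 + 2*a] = 3*a^2 + 12*a + 2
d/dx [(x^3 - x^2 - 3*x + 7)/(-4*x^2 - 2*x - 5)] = (-4*x^4 - 4*x^3 - 25*x^2 + 66*x + 29)/(16*x^4 + 16*x^3 + 44*x^2 + 20*x + 25)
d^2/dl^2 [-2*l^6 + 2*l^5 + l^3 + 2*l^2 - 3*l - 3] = -60*l^4 + 40*l^3 + 6*l + 4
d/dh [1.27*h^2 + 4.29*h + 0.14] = 2.54*h + 4.29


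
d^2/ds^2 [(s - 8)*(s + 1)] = 2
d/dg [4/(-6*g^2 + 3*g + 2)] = 12*(4*g - 1)/(-6*g^2 + 3*g + 2)^2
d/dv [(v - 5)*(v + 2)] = 2*v - 3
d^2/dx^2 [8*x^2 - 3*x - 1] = 16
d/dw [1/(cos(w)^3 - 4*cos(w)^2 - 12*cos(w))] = (3*sin(w) - 12*sin(w)/cos(w)^2 - 8*tan(w))/(sin(w)^2 + 4*cos(w) + 11)^2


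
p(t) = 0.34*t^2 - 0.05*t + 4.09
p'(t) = 0.68*t - 0.05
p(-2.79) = 6.88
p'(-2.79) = -1.95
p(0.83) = 4.28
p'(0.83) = 0.51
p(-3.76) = 9.08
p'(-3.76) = -2.61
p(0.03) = 4.09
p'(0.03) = -0.03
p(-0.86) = 4.38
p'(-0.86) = -0.63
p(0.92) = 4.33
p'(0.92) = 0.58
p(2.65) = 6.35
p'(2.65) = 1.75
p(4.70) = 11.37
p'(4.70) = 3.15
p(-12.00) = 53.65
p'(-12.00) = -8.21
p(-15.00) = 81.34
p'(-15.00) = -10.25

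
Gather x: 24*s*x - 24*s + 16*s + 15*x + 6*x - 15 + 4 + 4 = -8*s + x*(24*s + 21) - 7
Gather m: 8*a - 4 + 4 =8*a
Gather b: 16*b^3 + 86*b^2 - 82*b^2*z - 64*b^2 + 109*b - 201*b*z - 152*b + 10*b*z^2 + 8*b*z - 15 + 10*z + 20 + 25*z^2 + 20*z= 16*b^3 + b^2*(22 - 82*z) + b*(10*z^2 - 193*z - 43) + 25*z^2 + 30*z + 5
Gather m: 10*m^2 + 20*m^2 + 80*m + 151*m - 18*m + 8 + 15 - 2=30*m^2 + 213*m + 21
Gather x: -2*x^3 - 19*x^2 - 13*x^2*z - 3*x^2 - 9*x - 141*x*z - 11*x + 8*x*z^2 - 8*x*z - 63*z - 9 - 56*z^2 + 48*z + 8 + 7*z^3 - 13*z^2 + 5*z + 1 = -2*x^3 + x^2*(-13*z - 22) + x*(8*z^2 - 149*z - 20) + 7*z^3 - 69*z^2 - 10*z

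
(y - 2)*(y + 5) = y^2 + 3*y - 10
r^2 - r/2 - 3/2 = (r - 3/2)*(r + 1)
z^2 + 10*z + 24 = (z + 4)*(z + 6)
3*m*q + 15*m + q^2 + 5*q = (3*m + q)*(q + 5)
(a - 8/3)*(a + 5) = a^2 + 7*a/3 - 40/3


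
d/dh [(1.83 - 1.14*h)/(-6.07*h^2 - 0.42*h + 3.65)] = (-6.9198*h^2 + 22.2162*h - 3.3924)/(36.8449*h^4 + 5.0988*h^3 - 44.1346*h^2 - 3.066*h + 13.3225)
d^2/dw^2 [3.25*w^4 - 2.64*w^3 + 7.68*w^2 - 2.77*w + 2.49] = 39.0*w^2 - 15.84*w + 15.36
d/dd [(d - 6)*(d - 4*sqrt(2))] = 2*d - 6 - 4*sqrt(2)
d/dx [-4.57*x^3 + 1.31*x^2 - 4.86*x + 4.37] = -13.71*x^2 + 2.62*x - 4.86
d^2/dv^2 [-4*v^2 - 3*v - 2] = -8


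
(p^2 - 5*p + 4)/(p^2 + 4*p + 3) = (p^2 - 5*p + 4)/(p^2 + 4*p + 3)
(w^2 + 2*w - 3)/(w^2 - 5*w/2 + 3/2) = 2*(w + 3)/(2*w - 3)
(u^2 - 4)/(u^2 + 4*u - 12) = (u + 2)/(u + 6)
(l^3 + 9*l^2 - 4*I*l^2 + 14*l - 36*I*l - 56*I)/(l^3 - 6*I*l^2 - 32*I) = (l^2 + 9*l + 14)/(l^2 - 2*I*l + 8)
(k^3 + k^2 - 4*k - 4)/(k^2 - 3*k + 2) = (k^2 + 3*k + 2)/(k - 1)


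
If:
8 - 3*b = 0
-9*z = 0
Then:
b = 8/3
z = 0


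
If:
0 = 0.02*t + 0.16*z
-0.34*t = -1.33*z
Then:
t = 0.00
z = 0.00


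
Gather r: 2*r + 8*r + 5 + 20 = 10*r + 25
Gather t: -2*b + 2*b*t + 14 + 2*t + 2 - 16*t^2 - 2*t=2*b*t - 2*b - 16*t^2 + 16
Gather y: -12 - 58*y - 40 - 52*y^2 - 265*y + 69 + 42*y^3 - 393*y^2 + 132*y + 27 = 42*y^3 - 445*y^2 - 191*y + 44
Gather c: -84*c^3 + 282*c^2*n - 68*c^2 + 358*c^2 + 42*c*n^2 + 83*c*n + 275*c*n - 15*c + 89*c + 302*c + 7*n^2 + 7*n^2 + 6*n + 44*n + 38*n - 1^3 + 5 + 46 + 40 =-84*c^3 + c^2*(282*n + 290) + c*(42*n^2 + 358*n + 376) + 14*n^2 + 88*n + 90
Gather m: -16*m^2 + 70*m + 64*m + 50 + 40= -16*m^2 + 134*m + 90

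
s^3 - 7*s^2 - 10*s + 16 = (s - 8)*(s - 1)*(s + 2)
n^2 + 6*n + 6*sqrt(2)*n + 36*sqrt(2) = (n + 6)*(n + 6*sqrt(2))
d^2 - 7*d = d*(d - 7)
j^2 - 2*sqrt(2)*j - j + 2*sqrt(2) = (j - 1)*(j - 2*sqrt(2))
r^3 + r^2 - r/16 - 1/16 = (r - 1/4)*(r + 1/4)*(r + 1)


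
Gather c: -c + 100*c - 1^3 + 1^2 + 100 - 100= 99*c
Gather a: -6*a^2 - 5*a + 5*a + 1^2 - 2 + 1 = -6*a^2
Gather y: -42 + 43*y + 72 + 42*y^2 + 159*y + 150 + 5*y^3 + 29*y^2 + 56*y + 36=5*y^3 + 71*y^2 + 258*y + 216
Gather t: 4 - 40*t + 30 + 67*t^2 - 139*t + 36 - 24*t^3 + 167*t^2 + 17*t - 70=-24*t^3 + 234*t^2 - 162*t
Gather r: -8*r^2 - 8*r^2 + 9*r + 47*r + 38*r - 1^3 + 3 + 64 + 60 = -16*r^2 + 94*r + 126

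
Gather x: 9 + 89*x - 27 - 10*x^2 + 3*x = -10*x^2 + 92*x - 18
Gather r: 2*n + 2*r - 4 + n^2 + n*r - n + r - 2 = n^2 + n + r*(n + 3) - 6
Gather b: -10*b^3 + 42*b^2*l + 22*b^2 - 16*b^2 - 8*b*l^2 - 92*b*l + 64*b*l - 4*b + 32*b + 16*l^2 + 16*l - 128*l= -10*b^3 + b^2*(42*l + 6) + b*(-8*l^2 - 28*l + 28) + 16*l^2 - 112*l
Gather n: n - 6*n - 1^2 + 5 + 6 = 10 - 5*n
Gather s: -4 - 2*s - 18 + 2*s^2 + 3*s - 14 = 2*s^2 + s - 36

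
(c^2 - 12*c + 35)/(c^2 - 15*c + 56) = (c - 5)/(c - 8)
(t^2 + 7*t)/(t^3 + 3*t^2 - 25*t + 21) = t/(t^2 - 4*t + 3)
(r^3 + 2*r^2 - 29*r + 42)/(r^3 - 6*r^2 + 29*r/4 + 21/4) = 4*(r^2 + 5*r - 14)/(4*r^2 - 12*r - 7)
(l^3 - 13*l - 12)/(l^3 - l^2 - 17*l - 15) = (l - 4)/(l - 5)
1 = 1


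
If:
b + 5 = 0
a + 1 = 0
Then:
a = -1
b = -5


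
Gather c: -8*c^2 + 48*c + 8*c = -8*c^2 + 56*c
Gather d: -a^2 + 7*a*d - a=-a^2 + 7*a*d - a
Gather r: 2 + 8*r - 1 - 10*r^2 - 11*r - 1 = -10*r^2 - 3*r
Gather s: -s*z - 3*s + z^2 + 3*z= s*(-z - 3) + z^2 + 3*z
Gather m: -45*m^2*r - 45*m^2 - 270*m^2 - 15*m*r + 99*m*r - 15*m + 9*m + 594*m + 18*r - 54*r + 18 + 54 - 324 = m^2*(-45*r - 315) + m*(84*r + 588) - 36*r - 252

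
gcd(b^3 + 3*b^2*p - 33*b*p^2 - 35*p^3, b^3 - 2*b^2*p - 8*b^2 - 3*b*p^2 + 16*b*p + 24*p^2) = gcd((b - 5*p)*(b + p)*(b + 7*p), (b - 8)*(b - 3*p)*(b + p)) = b + p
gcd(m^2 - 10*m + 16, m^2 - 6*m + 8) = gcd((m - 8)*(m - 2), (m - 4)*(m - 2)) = m - 2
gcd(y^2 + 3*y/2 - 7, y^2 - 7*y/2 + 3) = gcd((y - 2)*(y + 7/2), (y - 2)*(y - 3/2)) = y - 2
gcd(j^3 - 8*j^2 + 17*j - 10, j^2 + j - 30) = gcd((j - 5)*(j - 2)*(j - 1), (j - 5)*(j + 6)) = j - 5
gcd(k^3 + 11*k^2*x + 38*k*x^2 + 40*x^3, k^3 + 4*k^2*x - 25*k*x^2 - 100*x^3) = k^2 + 9*k*x + 20*x^2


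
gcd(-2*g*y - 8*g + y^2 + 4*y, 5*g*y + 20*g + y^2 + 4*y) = y + 4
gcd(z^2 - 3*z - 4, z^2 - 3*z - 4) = z^2 - 3*z - 4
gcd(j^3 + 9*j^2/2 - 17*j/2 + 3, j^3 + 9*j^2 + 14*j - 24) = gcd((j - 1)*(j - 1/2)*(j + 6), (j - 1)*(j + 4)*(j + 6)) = j^2 + 5*j - 6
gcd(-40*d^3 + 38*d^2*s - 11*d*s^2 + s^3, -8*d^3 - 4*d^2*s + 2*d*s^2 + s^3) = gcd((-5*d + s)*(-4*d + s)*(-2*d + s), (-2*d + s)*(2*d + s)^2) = -2*d + s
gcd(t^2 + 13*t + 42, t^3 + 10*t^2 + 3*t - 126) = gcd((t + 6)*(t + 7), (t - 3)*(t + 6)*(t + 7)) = t^2 + 13*t + 42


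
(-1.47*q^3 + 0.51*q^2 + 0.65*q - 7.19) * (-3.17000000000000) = 4.6599*q^3 - 1.6167*q^2 - 2.0605*q + 22.7923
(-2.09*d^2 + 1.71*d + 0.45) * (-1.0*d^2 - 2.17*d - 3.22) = 2.09*d^4 + 2.8253*d^3 + 2.5691*d^2 - 6.4827*d - 1.449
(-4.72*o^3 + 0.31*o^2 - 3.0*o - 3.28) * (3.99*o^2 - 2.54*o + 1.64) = -18.8328*o^5 + 13.2257*o^4 - 20.4982*o^3 - 4.9588*o^2 + 3.4112*o - 5.3792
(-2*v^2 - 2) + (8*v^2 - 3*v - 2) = 6*v^2 - 3*v - 4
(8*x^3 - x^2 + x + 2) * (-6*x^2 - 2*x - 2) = -48*x^5 - 10*x^4 - 20*x^3 - 12*x^2 - 6*x - 4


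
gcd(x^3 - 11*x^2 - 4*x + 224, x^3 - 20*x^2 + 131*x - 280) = x^2 - 15*x + 56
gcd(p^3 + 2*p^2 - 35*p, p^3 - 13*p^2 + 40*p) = p^2 - 5*p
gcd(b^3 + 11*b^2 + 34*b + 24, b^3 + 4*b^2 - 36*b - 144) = b^2 + 10*b + 24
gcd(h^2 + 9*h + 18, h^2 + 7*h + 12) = h + 3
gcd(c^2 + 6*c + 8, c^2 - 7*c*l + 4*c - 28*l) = c + 4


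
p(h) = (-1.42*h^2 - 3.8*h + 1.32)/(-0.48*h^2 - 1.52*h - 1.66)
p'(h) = (-2.84*h - 3.8)/(-0.48*h^2 - 1.52*h - 1.66) + (0.96*h + 1.52)*(-1.42*h^2 - 3.8*h + 1.32)/(-0.48*h^2 - 1.52*h - 1.66)^2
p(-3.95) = 1.85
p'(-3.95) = -1.02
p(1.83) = 1.72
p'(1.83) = 0.56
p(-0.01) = -0.83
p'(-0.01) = 3.05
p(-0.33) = -2.00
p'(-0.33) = 4.35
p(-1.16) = -7.03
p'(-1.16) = 6.20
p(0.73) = 0.73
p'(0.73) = 1.40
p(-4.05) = 1.95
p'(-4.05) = -0.91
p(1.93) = 1.77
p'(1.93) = 0.52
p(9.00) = 2.73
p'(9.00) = 0.03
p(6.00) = 2.59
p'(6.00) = 0.07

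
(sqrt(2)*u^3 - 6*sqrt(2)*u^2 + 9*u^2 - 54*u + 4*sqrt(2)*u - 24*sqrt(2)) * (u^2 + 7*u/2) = sqrt(2)*u^5 - 5*sqrt(2)*u^4/2 + 9*u^4 - 17*sqrt(2)*u^3 - 45*u^3/2 - 189*u^2 - 10*sqrt(2)*u^2 - 84*sqrt(2)*u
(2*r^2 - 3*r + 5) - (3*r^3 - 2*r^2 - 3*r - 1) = -3*r^3 + 4*r^2 + 6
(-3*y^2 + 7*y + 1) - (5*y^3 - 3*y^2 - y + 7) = -5*y^3 + 8*y - 6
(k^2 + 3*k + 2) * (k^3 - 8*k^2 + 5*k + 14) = k^5 - 5*k^4 - 17*k^3 + 13*k^2 + 52*k + 28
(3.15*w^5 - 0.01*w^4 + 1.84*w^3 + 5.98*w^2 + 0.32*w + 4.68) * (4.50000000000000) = 14.175*w^5 - 0.045*w^4 + 8.28*w^3 + 26.91*w^2 + 1.44*w + 21.06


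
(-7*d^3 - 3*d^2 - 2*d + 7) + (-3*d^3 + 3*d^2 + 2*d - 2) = 5 - 10*d^3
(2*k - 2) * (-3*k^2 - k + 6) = -6*k^3 + 4*k^2 + 14*k - 12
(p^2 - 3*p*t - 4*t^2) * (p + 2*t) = p^3 - p^2*t - 10*p*t^2 - 8*t^3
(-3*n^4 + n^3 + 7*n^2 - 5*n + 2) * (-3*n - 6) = 9*n^5 + 15*n^4 - 27*n^3 - 27*n^2 + 24*n - 12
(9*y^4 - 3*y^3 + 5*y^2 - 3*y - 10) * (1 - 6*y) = -54*y^5 + 27*y^4 - 33*y^3 + 23*y^2 + 57*y - 10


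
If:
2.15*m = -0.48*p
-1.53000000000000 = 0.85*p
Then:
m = 0.40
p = -1.80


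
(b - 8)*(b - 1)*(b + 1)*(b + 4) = b^4 - 4*b^3 - 33*b^2 + 4*b + 32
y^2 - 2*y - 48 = (y - 8)*(y + 6)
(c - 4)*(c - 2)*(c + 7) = c^3 + c^2 - 34*c + 56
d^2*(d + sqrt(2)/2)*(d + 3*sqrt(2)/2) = d^4 + 2*sqrt(2)*d^3 + 3*d^2/2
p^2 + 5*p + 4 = (p + 1)*(p + 4)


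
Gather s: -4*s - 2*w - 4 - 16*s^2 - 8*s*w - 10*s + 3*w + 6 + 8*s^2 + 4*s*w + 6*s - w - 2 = -8*s^2 + s*(-4*w - 8)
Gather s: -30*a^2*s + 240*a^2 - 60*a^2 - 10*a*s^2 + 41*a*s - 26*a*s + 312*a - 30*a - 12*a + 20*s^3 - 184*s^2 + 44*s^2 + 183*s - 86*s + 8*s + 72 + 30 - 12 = 180*a^2 + 270*a + 20*s^3 + s^2*(-10*a - 140) + s*(-30*a^2 + 15*a + 105) + 90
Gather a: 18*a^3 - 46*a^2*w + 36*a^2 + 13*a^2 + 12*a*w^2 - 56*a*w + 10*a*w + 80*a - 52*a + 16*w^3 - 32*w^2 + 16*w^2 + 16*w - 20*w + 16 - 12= 18*a^3 + a^2*(49 - 46*w) + a*(12*w^2 - 46*w + 28) + 16*w^3 - 16*w^2 - 4*w + 4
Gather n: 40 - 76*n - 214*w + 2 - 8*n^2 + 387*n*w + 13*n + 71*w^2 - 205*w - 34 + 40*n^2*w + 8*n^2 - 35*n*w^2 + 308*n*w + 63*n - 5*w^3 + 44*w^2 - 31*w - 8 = 40*n^2*w + n*(-35*w^2 + 695*w) - 5*w^3 + 115*w^2 - 450*w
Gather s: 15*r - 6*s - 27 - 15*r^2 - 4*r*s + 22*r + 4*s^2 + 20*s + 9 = -15*r^2 + 37*r + 4*s^2 + s*(14 - 4*r) - 18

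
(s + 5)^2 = s^2 + 10*s + 25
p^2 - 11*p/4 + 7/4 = (p - 7/4)*(p - 1)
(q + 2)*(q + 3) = q^2 + 5*q + 6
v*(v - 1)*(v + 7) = v^3 + 6*v^2 - 7*v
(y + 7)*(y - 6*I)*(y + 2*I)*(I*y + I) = I*y^4 + 4*y^3 + 8*I*y^3 + 32*y^2 + 19*I*y^2 + 28*y + 96*I*y + 84*I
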